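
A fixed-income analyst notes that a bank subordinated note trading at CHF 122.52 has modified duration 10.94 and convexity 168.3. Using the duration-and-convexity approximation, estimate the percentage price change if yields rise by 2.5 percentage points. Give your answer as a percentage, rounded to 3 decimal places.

Duration effect: -D_mod·Δy = -10.94 × (+0.025) = -0.273500
Convexity effect: ½·C·(Δy)² = 0.5 × 168.3 × (0.025)² = +0.05259375
ΔP/P ≈ -0.273500 + 0.05259375 = -0.22090625
= -22.090625%.

-22.091%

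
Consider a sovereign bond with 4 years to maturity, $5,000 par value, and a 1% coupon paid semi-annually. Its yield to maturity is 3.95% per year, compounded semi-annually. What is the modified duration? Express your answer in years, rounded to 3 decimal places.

3.850 years

Periodic yield y = 0.01975. First find Macaulay duration:
  t   CF        PV=CF/(1+0.01975)^t    t·PV
  1        25.00        24.5158        24.5158
  2        25.00        24.0410        48.0820
  3        25.00        23.5754        70.7262
  4        25.00        23.1188        92.4752
  5        25.00        22.6710       113.3552
  6        25.00        22.2320       133.3918
  7        25.00        21.8014       152.6097
  8     5,025.00     4,297.2078    34,377.6623
  Σ                  4,459.1632    35,012.8181
P = 4,459.1632; Macaulay duration = 35,012.8181 / 4,459.1632 = 7.85188 half-year periods = 3.92594 years.
Modified duration = D_Mac / (1 + y) = 3.92594 / 1.01975 = 3.84990 years.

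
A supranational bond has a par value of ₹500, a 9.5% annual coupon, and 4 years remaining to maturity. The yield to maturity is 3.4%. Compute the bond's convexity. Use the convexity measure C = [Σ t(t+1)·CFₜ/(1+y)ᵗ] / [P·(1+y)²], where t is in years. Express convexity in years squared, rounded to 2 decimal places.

With y = 0.034:
  t   CF        PV=CF/(1+0.034)^t    t·PV        t(t+1)·PV
  1        47.50        45.9381        45.9381          91.8762
  2        47.50        44.4276        88.8551         266.5654
  3        47.50        42.9667       128.9001         515.6004
  4       547.50       478.9630     1,915.8520       9,579.2601
  Σ                    612.2954     2,179.5454      10,453.3021
P = 612.2954.
Convexity = Σ t(t+1)·PV / [P·(1+y)²] = 10,453.3021 / (612.2954 × 1.069156) = 15.96803.

15.97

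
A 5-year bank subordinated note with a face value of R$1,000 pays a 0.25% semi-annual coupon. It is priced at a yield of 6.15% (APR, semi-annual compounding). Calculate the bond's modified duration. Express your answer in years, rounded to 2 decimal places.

4.82 years

Periodic yield y = 0.03075. First find Macaulay duration:
  t   CF        PV=CF/(1+0.03075)^t    t·PV
  1         1.25         1.2127         1.2127
  2         1.25         1.1765         2.3531
  3         1.25         1.1414         3.4243
  4         1.25         1.1074         4.4295
  5         1.25         1.0743         5.3717
  6         1.25         1.0423         6.2538
  7         1.25         1.0112         7.0784
  8         1.25         0.9810         7.8483
  9         1.25         0.9518         8.5659
  10    1,001.25       739.6208     7,396.2076
  Σ                    749.3194     7,442.7452
P = 749.3194; Macaulay duration = 7,442.7452 / 749.3194 = 9.93267 half-year periods = 4.96634 years.
Modified duration = D_Mac / (1 + y) = 4.96634 / 1.03075 = 4.81818 years.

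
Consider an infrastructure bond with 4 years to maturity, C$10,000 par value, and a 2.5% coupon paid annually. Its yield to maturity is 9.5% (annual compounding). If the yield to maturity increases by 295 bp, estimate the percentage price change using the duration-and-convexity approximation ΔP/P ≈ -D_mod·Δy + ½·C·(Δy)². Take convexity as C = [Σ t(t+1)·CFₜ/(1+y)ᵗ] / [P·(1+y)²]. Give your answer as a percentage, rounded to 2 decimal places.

With y = 0.095:
  t   CF        PV=CF/(1+0.095)^t    t·PV        t(t+1)·PV
  1       250.00       228.3105       228.3105         456.6210
  2       250.00       208.5027       417.0055       1,251.0165
  3       250.00       190.4135       571.2404       2,284.9616
  4    10,250.00     7,129.6365    28,518.5460     142,592.7302
  Σ                  7,756.8632    29,735.1024     146,585.3292
P = 7,756.8632; D_Mac = 3.83339 yrs; D_mod = 3.50082 yrs; C = 15.76072.
Duration effect: -3.50082 × (+0.0295) = -0.103274
Convexity effect: 0.5 × 15.76072 × (0.0295)² = +0.0068579
ΔP/P ≈ -0.103274 + 0.0068579 = -0.096416 = -9.6416%.

-9.64%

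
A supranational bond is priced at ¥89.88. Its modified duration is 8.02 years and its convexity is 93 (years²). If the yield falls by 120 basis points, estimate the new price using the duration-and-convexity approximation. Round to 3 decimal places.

Duration effect: -D_mod·Δy = -8.02 × (-0.012) = +0.096240
Convexity effect: ½·C·(Δy)² = 0.5 × 93 × (-0.012)² = +0.0066960
ΔP/P ≈ +0.096240 + 0.0066960 = +0.102936
New price ≈ 89.88 × (1 + 0.102936) = 99.13188768.

¥99.132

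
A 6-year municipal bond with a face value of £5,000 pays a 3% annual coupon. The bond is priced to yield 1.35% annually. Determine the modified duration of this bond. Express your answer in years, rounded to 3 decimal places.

5.527 years

Periodic yield y = 0.0135. First find Macaulay duration:
  t   CF        PV=CF/(1+0.0135)^t    t·PV
  1       150.00       148.0020       148.0020
  2       150.00       146.0306       292.0611
  3       150.00       144.0854       432.2562
  4       150.00       142.1662       568.6647
  5       150.00       140.2725       701.3624
  6     5,150.00     4,751.8718    28,511.2305
  Σ                  5,472.4283    30,653.5769
P = 5,472.4283; Macaulay duration = 30,653.5769 / 5,472.4283 = 5.60146 years.
Modified duration = D_Mac / (1 + y) = 5.60146 / 1.0135 = 5.52685 years.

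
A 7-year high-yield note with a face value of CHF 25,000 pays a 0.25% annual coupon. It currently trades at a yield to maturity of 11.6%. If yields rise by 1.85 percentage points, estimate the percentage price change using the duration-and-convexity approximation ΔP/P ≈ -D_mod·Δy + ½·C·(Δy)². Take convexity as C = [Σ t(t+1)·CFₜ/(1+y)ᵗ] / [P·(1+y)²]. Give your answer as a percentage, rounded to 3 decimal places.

With y = 0.116:
  t   CF        PV=CF/(1+0.116)^t    t·PV        t(t+1)·PV
  1        62.50        56.0036        56.0036         112.0072
  2        62.50        50.1824       100.3648         301.0945
  3        62.50        44.9663       134.8990         539.5959
  4        62.50        40.2924       161.1696         805.8482
  5        62.50        36.1043       180.5215       1,083.1293
  6        62.50        32.3515       194.1092       1,358.7643
  7    25,062.50    11,624.5200    81,371.6398     650,973.1181
  Σ                 11,884.4206    82,198.7076     655,173.5576
P = 11,884.4206; D_Mac = 6.91651 yrs; D_mod = 6.19759 yrs; C = 44.26393.
Duration effect: -6.19759 × (+0.0185) = -0.114655
Convexity effect: 0.5 × 44.26393 × (0.0185)² = +0.0075747
ΔP/P ≈ -0.114655 + 0.0075747 = -0.107081 = -10.7081%.

-10.708%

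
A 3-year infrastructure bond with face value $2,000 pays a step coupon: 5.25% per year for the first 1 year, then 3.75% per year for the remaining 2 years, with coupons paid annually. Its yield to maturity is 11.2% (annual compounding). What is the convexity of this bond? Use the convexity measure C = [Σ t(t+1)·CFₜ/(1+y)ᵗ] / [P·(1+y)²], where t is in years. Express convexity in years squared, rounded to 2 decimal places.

9.07

With y = 0.112:
  t   CF        PV=CF/(1+0.112)^t    t·PV        t(t+1)·PV
  1       105.00        94.4245        94.4245         188.8489
  2        75.00        60.6529       121.3058         363.9175
  3     2,075.00     1,509.0504     4,527.1511      18,108.6046
  Σ                  1,664.1278     4,742.8814      18,661.3710
P = 1,664.1278.
Convexity = Σ t(t+1)·PV / [P·(1+y)²] = 18,661.3710 / (1,664.1278 × 1.236544) = 9.06875.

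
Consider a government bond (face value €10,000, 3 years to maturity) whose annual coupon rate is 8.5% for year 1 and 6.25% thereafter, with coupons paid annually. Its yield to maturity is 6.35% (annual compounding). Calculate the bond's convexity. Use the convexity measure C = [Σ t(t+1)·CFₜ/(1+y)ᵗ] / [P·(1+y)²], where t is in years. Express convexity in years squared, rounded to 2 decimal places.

With y = 0.0635:
  t   CF        PV=CF/(1+0.0635)^t    t·PV        t(t+1)·PV
  1       850.00       799.2478       799.2478       1,598.4955
  2       625.00       552.5926     1,105.1851       3,315.5553
  3    10,625.00     8,833.1673    26,499.5019     105,998.0076
  Σ                 10,185.0076    28,403.9348     110,912.0585
P = 10,185.0076.
Convexity = Σ t(t+1)·PV / [P·(1+y)²] = 110,912.0585 / (10,185.0076 × 1.131032) = 9.62814.

9.63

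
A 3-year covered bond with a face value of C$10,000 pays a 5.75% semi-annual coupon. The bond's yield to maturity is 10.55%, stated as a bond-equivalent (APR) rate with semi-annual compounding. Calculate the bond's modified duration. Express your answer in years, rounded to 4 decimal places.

2.6426 years

Periodic yield y = 0.05275. First find Macaulay duration:
  t   CF        PV=CF/(1+0.05275)^t    t·PV
  1       287.50       273.0943       273.0943
  2       287.50       259.4104       518.8208
  3       287.50       246.4121       739.2364
  4       287.50       234.0652       936.2608
  5       287.50       222.3369     1,111.6846
  6    10,287.50     7,557.1553    45,342.9319
  Σ                  8,792.4742    48,922.0287
P = 8,792.4742; Macaulay duration = 48,922.0287 / 8,792.4742 = 5.56408 half-year periods = 2.78204 years.
Modified duration = D_Mac / (1 + y) = 2.78204 / 1.05275 = 2.64264 years.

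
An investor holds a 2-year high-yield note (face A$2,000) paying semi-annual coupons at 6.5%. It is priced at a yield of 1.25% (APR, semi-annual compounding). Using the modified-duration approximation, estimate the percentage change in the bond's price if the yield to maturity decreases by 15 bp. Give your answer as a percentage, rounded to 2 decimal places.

+0.29%

Periodic yield y = 0.00625. Modified duration first:
  t   CF        PV=CF/(1+0.00625)^t    t·PV
  1        65.00        64.5963        64.5963
  2        65.00        64.1951       128.3901
  3        65.00        63.7963       191.3890
  4     2,065.00     2,014.1717     8,056.6867
  Σ                  2,206.7593     8,441.0620
P = 2,206.7593; D_Mac = 3.82509 half-year periods = 1.91255 yrs; D_mod = 1.91255/(1+0.00625) = 1.90067 yrs.
ΔP/P ≈ -D_mod · Δy = -1.90067 × (-0.0015) = +0.002851 = +0.2851%.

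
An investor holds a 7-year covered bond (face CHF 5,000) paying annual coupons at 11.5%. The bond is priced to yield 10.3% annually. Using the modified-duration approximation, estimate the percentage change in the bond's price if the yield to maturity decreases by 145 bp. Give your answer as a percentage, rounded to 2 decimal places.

Periodic yield y = 0.103. Modified duration first:
  t   CF        PV=CF/(1+0.103)^t    t·PV
  1       575.00       521.3055       521.3055
  2       575.00       472.6251       945.2503
  3       575.00       428.4906     1,285.4718
  4       575.00       388.4774     1,553.9097
  5       575.00       352.2008     1,761.0038
  6       575.00       319.3117     1,915.8699
  7     5,575.00     2,806.8311    19,647.8179
  Σ                  5,289.2423    27,630.6290
P = 5,289.2423; D_Mac = 5.22393 yrs; D_mod = 5.22393/(1+0.103) = 4.73611 yrs.
ΔP/P ≈ -D_mod · Δy = -4.73611 × (-0.0145) = +0.068674 = +6.8674%.

+6.87%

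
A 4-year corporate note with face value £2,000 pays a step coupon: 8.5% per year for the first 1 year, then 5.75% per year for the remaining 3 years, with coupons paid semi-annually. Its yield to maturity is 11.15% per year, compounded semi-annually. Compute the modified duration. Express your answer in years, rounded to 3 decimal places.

3.317 years

Periodic yield y = 0.05575. First find Macaulay duration:
  t   CF        PV=CF/(1+0.05575)^t    t·PV
  1        85.00        80.5115        80.5115
  2        85.00        76.2600       152.5200
  3        57.50        48.8635       146.5905
  4        57.50        46.2832       185.1328
  5        57.50        43.8392       219.1959
  6        57.50        41.5242       249.1452
  7        57.50        39.3315       275.3203
  8     2,057.50     1,333.0644    10,664.5150
  Σ                  1,709.6774    11,972.9312
P = 1,709.6774; Macaulay duration = 11,972.9312 / 1,709.6774 = 7.00304 half-year periods = 3.50152 years.
Modified duration = D_Mac / (1 + y) = 3.50152 / 1.05575 = 3.31662 years.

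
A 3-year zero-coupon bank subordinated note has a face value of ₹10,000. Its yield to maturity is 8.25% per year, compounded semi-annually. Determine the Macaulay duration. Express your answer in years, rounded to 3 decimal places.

A zero-coupon bond has a single cash flow at maturity, so its Macaulay duration equals its maturity: 3 years.
(Equivalently: 6 semi-annual periods ÷ 2 = 3 years.)

3.000 years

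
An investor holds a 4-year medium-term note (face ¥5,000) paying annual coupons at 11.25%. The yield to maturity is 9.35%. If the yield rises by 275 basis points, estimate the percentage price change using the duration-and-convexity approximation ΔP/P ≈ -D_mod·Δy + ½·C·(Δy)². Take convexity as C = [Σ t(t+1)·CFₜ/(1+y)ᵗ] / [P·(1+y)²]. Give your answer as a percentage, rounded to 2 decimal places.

-8.16%

With y = 0.0935:
  t   CF        PV=CF/(1+0.0935)^t    t·PV        t(t+1)·PV
  1       562.50       514.4033       514.4033       1,028.8066
  2       562.50       470.4191       940.8382       2,822.5146
  3       562.50       430.1958     1,290.5874       5,162.3496
  4     5,562.50     3,890.4055    15,561.6221      77,808.1107
  Σ                  5,305.4237    18,307.4510      86,821.7815
P = 5,305.4237; D_Mac = 3.45070 yrs; D_mod = 3.15565 yrs; C = 13.68583.
Duration effect: -3.15565 × (+0.0275) = -0.086780
Convexity effect: 0.5 × 13.68583 × (0.0275)² = +0.0051750
ΔP/P ≈ -0.086780 + 0.0051750 = -0.081605 = -8.1605%.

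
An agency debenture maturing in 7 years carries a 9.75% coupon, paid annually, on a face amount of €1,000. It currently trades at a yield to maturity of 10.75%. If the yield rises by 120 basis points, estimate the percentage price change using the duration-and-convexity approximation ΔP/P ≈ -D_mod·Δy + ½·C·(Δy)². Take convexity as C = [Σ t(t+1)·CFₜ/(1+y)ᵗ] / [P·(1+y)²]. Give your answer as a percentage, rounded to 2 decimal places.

-5.56%

With y = 0.1075:
  t   CF        PV=CF/(1+0.1075)^t    t·PV        t(t+1)·PV
  1        97.50        88.0361        88.0361         176.0722
  2        97.50        79.4909       158.9817         476.9451
  3        97.50        71.7750       215.3251         861.3004
  4        97.50        64.8082       259.2326       1,296.1632
  5        97.50        58.5175       292.5876       1,755.5257
  6        97.50        52.8375       317.0250       2,219.1747
  7     1,097.50       537.0298     3,759.2086      30,073.6687
  Σ                    952.4950     5,090.3967      36,858.8501
P = 952.4950; D_Mac = 5.34428 yrs; D_mod = 4.82553 yrs; C = 31.54944.
Duration effect: -4.82553 × (+0.012) = -0.057906
Convexity effect: 0.5 × 31.54944 × (0.012)² = +0.0022716
ΔP/P ≈ -0.057906 + 0.0022716 = -0.055635 = -5.5635%.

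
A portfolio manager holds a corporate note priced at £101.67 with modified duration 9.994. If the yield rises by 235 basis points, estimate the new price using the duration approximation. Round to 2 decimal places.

£77.79

Duration approximation: ΔP/P ≈ -D_mod · Δy = -9.994 × (+0.0235) = -0.234859.
New price ≈ 101.67 × (1 - 0.234859) = 77.79188547.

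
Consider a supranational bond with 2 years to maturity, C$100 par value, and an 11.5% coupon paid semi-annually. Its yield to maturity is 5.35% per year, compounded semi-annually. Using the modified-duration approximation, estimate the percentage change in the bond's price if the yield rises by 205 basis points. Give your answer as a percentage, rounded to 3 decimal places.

Periodic yield y = 0.02675. Modified duration first:
  t   CF        PV=CF/(1+0.02675)^t    t·PV
  1         5.75         5.6002         5.6002
  2         5.75         5.4543        10.9086
  3         5.75         5.3122        15.9366
  4       105.75        95.1528       380.6112
  Σ                    111.5195       413.0565
P = 111.5195; D_Mac = 3.70390 half-year periods = 1.85195 yrs; D_mod = 1.85195/(1+0.02675) = 1.80370 yrs.
ΔP/P ≈ -D_mod · Δy = -1.80370 × (+0.0205) = -0.036976 = -3.6976%.

-3.698%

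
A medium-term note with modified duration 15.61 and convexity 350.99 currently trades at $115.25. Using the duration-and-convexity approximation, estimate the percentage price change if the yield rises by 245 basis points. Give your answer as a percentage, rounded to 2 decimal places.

-27.71%

Duration effect: -D_mod·Δy = -15.61 × (+0.0245) = -0.382445
Convexity effect: ½·C·(Δy)² = 0.5 × 350.99 × (0.0245)² = +0.10534087375
ΔP/P ≈ -0.382445 + 0.10534087375 = -0.27710412625
= -27.710412625%.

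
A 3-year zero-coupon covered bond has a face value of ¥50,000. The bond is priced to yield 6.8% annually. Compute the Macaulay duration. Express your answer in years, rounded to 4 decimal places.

A zero-coupon bond has a single cash flow at maturity, so its Macaulay duration equals its maturity: 3 years.

3.0000 years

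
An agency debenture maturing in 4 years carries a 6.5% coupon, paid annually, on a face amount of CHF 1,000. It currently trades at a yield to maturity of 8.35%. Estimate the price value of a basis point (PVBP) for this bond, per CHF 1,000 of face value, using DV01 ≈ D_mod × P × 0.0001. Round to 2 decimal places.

CHF 0.32

Periodic yield y = 0.0835.
  t   CF        PV=CF/(1+0.0835)^t    t·PV
  1        65.00        59.9908        59.9908
  2        65.00        55.3676       110.7352
  3        65.00        51.1007       153.3020
  4     1,065.00       772.7410     3,090.9639
  Σ                    939.2000     3,414.9919
P = 939.2000; D_Mac = 3.63606 yrs; D_mod = 3.35585 yrs.
DV01 ≈ 3.35585 × 939.2000 × 0.0001 = 0.315182.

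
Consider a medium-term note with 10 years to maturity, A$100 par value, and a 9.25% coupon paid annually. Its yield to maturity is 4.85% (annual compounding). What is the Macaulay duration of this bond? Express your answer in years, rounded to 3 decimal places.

7.379 years

Periodic yield y = 0.0485. Discount each cash flow and weight by its year:
  t   CF        PV=CF/(1+0.0485)^t    t·PV
  1         9.25         8.8221         8.8221
  2         9.25         8.4140        16.8281
  3         9.25         8.0248        24.0745
  4         9.25         7.6536        30.6146
  5         9.25         7.2996        36.4980
  6         9.25         6.9620        41.7717
  7         9.25         6.6399        46.4794
  8         9.25         6.3328        50.6622
  9         9.25         6.0398        54.3586
  10      109.25        68.0357       680.3574
  Σ                    134.2245       990.4667
Price P = Σ PV = 134.2245.
Macaulay duration = Σ(t·PV) / P = 990.4667 / 134.2245 = 7.37918 years.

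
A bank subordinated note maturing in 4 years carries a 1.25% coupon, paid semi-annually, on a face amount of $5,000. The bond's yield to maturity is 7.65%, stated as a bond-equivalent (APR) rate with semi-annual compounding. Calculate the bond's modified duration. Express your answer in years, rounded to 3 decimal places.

3.756 years

Periodic yield y = 0.03825. First find Macaulay duration:
  t   CF        PV=CF/(1+0.03825)^t    t·PV
  1        31.25        30.0987        30.0987
  2        31.25        28.9899        57.9797
  3        31.25        27.9219        83.7656
  4        31.25        26.8932       107.5727
  5        31.25        25.9024       129.5121
  6        31.25        24.9482       149.6889
  7        31.25        24.0290       168.2033
  8     5,031.25     3,726.1504    29,809.2031
  Σ                  3,914.9336    30,536.0242
P = 3,914.9336; Macaulay duration = 30,536.0242 / 3,914.9336 = 7.79988 half-year periods = 3.89994 years.
Modified duration = D_Mac / (1 + y) = 3.89994 / 1.03825 = 3.75626 years.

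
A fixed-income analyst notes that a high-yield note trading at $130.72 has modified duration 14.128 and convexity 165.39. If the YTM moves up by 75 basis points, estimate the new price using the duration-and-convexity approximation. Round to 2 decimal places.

$117.48

Duration effect: -D_mod·Δy = -14.128 × (+0.0075) = -0.105960
Convexity effect: ½·C·(Δy)² = 0.5 × 165.39 × (0.0075)² = +0.00465159375
ΔP/P ≈ -0.105960 + 0.00465159375 = -0.10130840625
New price ≈ 130.72 × (1 - 0.10130840625) = 117.476965135.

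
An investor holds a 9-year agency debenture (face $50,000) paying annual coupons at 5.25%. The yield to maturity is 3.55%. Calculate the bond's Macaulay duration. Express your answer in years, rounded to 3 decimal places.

Periodic yield y = 0.0355. Discount each cash flow and weight by its year:
  t   CF        PV=CF/(1+0.0355)^t    t·PV
  1     2,625.00     2,535.0072     2,535.0072
  2     2,625.00     2,448.0997     4,896.1994
  3     2,625.00     2,364.1716     7,092.5148
  4     2,625.00     2,283.1208     9,132.4833
  5     2,625.00     2,204.8487    11,024.2435
  6     2,625.00     2,129.2600    12,775.5598
  7     2,625.00     2,056.2626    14,393.8385
  8     2,625.00     1,985.7679    15,886.1430
  9    52,625.00    38,445.1164   346,006.0473
  Σ                 56,451.6549   423,742.0369
Price P = Σ PV = 56,451.6549.
Macaulay duration = Σ(t·PV) / P = 423,742.0369 / 56,451.6549 = 7.50628 years.

7.506 years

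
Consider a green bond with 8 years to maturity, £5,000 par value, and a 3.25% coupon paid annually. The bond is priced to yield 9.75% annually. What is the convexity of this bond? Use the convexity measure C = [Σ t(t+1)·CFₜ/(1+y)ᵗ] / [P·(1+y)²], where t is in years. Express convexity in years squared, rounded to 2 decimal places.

49.33

With y = 0.0975:
  t   CF        PV=CF/(1+0.0975)^t    t·PV        t(t+1)·PV
  1       162.50       148.0638       148.0638         296.1276
  2       162.50       134.9101       269.8201         809.4603
  3       162.50       122.9249       368.7746       1,475.0985
  4       162.50       112.0044       448.0178       2,240.0889
  5       162.50       102.0542       510.2708       3,061.6249
  6       162.50        92.9878       557.9271       3,905.4896
  7       162.50        84.7270       593.0888       4,744.7102
  8     5,162.50     2,452.5837    19,620.6694     176,586.0247
  Σ                  3,250.2558    22,516.6324     193,118.6245
P = 3,250.2558.
Convexity = Σ t(t+1)·PV / [P·(1+y)²] = 193,118.6245 / (3,250.2558 × 1.204506) = 49.32846.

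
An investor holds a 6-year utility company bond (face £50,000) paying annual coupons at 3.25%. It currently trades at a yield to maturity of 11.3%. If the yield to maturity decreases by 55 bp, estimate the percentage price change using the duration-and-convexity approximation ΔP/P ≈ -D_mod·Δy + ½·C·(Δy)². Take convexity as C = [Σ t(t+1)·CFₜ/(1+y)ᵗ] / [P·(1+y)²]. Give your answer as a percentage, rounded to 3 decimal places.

With y = 0.113:
  t   CF        PV=CF/(1+0.113)^t    t·PV        t(t+1)·PV
  1     1,625.00     1,460.0180     1,460.0180       2,920.0359
  2     1,625.00     1,311.7861     2,623.5723       7,870.7168
  3     1,625.00     1,178.6039     3,535.8117      14,143.2468
  4     1,625.00     1,058.9433     4,235.7732      21,178.8661
  5     1,625.00       951.4315     4,757.1577      28,542.9462
  6    51,625.00    27,157.4556   162,944.7338   1,140,613.1365
  Σ                 33,118.2385   179,557.0666   1,215,268.9482
P = 33,118.2385; D_Mac = 5.42170 yrs; D_mod = 4.87125 yrs; C = 29.62203.
Duration effect: -4.87125 × (-0.0055) = +0.026792
Convexity effect: 0.5 × 29.62203 × (-0.0055)² = +0.0004480
ΔP/P ≈ +0.026792 + 0.0004480 = +0.027240 = +2.7240%.

+2.724%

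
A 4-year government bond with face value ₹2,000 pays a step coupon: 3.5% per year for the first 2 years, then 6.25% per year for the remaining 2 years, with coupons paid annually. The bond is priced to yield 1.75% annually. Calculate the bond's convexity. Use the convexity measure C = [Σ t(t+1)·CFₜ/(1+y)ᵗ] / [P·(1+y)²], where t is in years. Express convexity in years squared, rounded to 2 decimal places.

17.97

With y = 0.0175:
  t   CF        PV=CF/(1+0.0175)^t    t·PV        t(t+1)·PV
  1        70.00        68.7961        68.7961         137.5921
  2        70.00        67.6128       135.2257         405.6771
  3       125.00       118.6607       355.9820       1,423.9279
  4     2,125.00     1,982.5368     7,930.1473      39,650.7365
  Σ                  2,237.6064     8,490.1510      41,617.9336
P = 2,237.6064.
Convexity = Σ t(t+1)·PV / [P·(1+y)²] = 41,617.9336 / (2,237.6064 × 1.035306) = 17.96503.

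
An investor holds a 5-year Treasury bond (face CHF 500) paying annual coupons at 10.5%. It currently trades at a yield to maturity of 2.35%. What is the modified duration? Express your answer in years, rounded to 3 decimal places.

Periodic yield y = 0.0235. First find Macaulay duration:
  t   CF        PV=CF/(1+0.0235)^t    t·PV
  1        52.50        51.2946        51.2946
  2        52.50        50.1168       100.2337
  3        52.50        48.9661       146.8984
  4        52.50        47.8418       191.3674
  5       552.50       491.9184     2,459.5919
  Σ                    690.1378     2,949.3859
P = 690.1378; Macaulay duration = 2,949.3859 / 690.1378 = 4.27362 years.
Modified duration = D_Mac / (1 + y) = 4.27362 / 1.0235 = 4.17549 years.

4.175 years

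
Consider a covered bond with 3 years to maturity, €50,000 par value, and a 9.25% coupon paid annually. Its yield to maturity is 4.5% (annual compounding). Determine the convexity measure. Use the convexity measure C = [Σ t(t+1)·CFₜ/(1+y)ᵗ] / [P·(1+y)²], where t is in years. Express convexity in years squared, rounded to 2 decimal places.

With y = 0.045:
  t   CF        PV=CF/(1+0.045)^t    t·PV        t(t+1)·PV
  1     4,625.00     4,425.8373     4,425.8373       8,851.6746
  2     4,625.00     4,235.2510     8,470.5020      25,411.5061
  3    54,625.00    47,867.7020   143,603.1060     574,412.4240
  Σ                 56,528.7903   156,499.4454     608,675.6047
P = 56,528.7903.
Convexity = Σ t(t+1)·PV / [P·(1+y)²] = 608,675.6047 / (56,528.7903 × 1.092025) = 9.86015.

9.86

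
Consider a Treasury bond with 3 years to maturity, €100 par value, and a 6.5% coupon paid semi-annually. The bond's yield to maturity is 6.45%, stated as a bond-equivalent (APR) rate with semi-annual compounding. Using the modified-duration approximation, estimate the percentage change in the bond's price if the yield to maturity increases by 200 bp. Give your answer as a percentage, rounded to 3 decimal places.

-5.374%

Periodic yield y = 0.03225. Modified duration first:
  t   CF        PV=CF/(1+0.03225)^t    t·PV
  1         3.25         3.1485         3.1485
  2         3.25         3.0501         6.1002
  3         3.25         2.9548         8.8644
  4         3.25         2.8625        11.4500
  5         3.25         2.7731        13.8653
  6       103.25        85.3455       512.0731
  Σ                    100.1344       555.5014
P = 100.1344; D_Mac = 5.54756 half-year periods = 2.77378 yrs; D_mod = 2.77378/(1+0.03225) = 2.68712 yrs.
ΔP/P ≈ -D_mod · Δy = -2.68712 × (+0.02) = -0.053742 = -5.3742%.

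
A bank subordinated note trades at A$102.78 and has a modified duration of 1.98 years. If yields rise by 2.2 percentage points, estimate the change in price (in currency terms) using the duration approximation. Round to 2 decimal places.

Duration approximation: ΔP/P ≈ -D_mod · Δy = -1.98 × (+0.022) = -0.043560.
ΔP ≈ 102.78 × (-0.043560) = -4.4770968.

-A$4.48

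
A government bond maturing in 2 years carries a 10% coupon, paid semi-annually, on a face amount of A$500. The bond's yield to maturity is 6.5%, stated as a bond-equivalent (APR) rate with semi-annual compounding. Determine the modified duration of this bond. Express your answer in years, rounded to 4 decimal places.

Periodic yield y = 0.0325. First find Macaulay duration:
  t   CF        PV=CF/(1+0.0325)^t    t·PV
  1        25.00        24.2131        24.2131
  2        25.00        23.4509        46.9018
  3        25.00        22.7128        68.1383
  4       525.00       461.9544     1,847.8174
  Σ                    532.3311     1,987.0706
P = 532.3311; Macaulay duration = 1,987.0706 / 532.3311 = 3.73277 half-year periods = 1.86639 years.
Modified duration = D_Mac / (1 + y) = 1.86639 / 1.0325 = 1.80764 years.

1.8076 years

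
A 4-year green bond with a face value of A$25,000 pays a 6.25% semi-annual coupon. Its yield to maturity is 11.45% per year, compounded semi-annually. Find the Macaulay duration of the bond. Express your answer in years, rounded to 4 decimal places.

3.5556 years

Periodic yield y = 0.05725. Discount each cash flow and weight by its period:
  t   CF        PV=CF/(1+0.05725)^t    t·PV
  1       781.25       738.9454       738.9454
  2       781.25       698.9315     1,397.8631
  3       781.25       661.0845     1,983.2534
  4       781.25       625.2868     2,501.1472
  5       781.25       591.4276     2,957.1378
  6       781.25       559.4018     3,356.4109
  7       781.25       529.1102     3,703.7717
  8    25,781.25    16,515.1461   132,121.1687
  Σ                 20,919.3339   148,759.6981
Price P = Σ PV = 20,919.3339.
Macaulay duration = Σ(t·PV) / P = 148,759.6981 / 20,919.3339 = 7.11111 half-year periods.
In years: 7.11111 / 2 = 3.55556 years.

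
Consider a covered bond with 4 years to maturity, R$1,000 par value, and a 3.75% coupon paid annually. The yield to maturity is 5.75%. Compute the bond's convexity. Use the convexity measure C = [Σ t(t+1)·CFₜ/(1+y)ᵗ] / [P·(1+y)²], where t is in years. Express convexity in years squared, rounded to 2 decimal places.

With y = 0.0575:
  t   CF        PV=CF/(1+0.0575)^t    t·PV        t(t+1)·PV
  1        37.50        35.4610        35.4610          70.9220
  2        37.50        33.5329        67.0657         201.1971
  3        37.50        31.7096        95.1287         380.5147
  4     1,037.50       829.5959     3,318.3836      16,591.9182
  Σ                    930.2993     3,516.0390      17,244.5519
P = 930.2993.
Convexity = Σ t(t+1)·PV / [P·(1+y)²] = 17,244.5519 / (930.2993 × 1.118306) = 16.57557.

16.58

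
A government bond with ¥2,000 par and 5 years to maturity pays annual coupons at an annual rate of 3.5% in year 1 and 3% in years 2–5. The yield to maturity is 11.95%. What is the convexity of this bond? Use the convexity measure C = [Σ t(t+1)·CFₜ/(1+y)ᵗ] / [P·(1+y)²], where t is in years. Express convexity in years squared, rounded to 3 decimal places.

With y = 0.1195:
  t   CF        PV=CF/(1+0.1195)^t    t·PV        t(t+1)·PV
  1        70.00        62.5279        62.5279         125.0558
  2        60.00        47.8744        95.7487         287.2462
  3        60.00        42.7641       128.2922         513.1688
  4        60.00        38.1993       152.7970         763.9850
  5     2,060.00     1,171.5120     5,857.5599      35,145.3591
  Σ                  1,362.8776     6,296.9257      36,834.8150
P = 1,362.8776.
Convexity = Σ t(t+1)·PV / [P·(1+y)²] = 36,834.8150 / (1,362.8776 × 1.253280) = 21.56520.

21.565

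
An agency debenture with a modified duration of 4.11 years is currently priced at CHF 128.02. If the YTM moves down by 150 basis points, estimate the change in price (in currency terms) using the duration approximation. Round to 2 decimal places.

Duration approximation: ΔP/P ≈ -D_mod · Δy = -4.11 × (-0.015) = +0.061650.
ΔP ≈ 128.02 × (+0.061650) = +7.892433.

+CHF 7.89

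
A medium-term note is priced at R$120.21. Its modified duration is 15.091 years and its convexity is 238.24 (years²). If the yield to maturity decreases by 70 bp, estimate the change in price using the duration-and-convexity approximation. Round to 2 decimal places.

Duration effect: -D_mod·Δy = -15.091 × (-0.007) = +0.105637
Convexity effect: ½·C·(Δy)² = 0.5 × 238.24 × (-0.007)² = +0.00583688
ΔP/P ≈ +0.105637 + 0.00583688 = +0.11147388
ΔP ≈ 120.21 × (+0.11147388) = +13.4002751148.

+R$13.40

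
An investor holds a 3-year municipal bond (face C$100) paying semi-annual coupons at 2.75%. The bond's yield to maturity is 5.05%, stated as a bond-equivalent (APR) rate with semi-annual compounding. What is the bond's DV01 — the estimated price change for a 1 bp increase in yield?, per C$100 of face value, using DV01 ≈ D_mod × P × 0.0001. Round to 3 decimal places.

C$0.026

Periodic yield y = 0.02525.
  t   CF        PV=CF/(1+0.02525)^t    t·PV
  1        1.375         1.3411         1.3411
  2        1.375         1.3081         2.6162
  3        1.375         1.2759         3.8277
  4        1.375         1.2445         4.9779
  5        1.375         1.2138         6.0691
  6      101.375        87.2875       523.7252
  Σ                     93.6709       542.5572
P = 93.6709; D_Mac = 5.79216 half-year periods = 2.89608 yrs; D_mod = 2.82476 yrs.
DV01 ≈ 2.82476 × 93.6709 × 0.0001 = 0.026460.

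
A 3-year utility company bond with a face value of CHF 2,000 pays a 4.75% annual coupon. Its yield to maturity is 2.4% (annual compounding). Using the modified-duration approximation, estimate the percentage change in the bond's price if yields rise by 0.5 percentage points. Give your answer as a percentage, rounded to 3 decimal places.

-1.402%

Periodic yield y = 0.024. Modified duration first:
  t   CF        PV=CF/(1+0.024)^t    t·PV
  1        95.00        92.7734        92.7734
  2        95.00        90.5991       181.1981
  3     2,095.00     1,951.1208     5,853.3624
  Σ                  2,134.4933     6,127.3339
P = 2,134.4933; D_Mac = 2.87063 yrs; D_mod = 2.87063/(1+0.024) = 2.80335 yrs.
ΔP/P ≈ -D_mod · Δy = -2.80335 × (+0.005) = -0.014017 = -1.4017%.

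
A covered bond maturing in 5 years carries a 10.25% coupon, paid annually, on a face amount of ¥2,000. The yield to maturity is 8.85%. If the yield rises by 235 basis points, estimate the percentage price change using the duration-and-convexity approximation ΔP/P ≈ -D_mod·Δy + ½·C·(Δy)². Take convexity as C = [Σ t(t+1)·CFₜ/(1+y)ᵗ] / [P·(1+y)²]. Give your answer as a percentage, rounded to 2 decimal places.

With y = 0.0885:
  t   CF        PV=CF/(1+0.0885)^t    t·PV        t(t+1)·PV
  1       205.00       188.3326       188.3326         376.6651
  2       205.00       173.0203       346.0405       1,038.1216
  3       205.00       158.9529       476.8588       1,907.4353
  4       205.00       146.0293       584.1174       2,920.5868
  5     2,205.00     1,443.0003     7,215.0016      43,290.0096
  Σ                  2,109.3354     8,810.3509      49,532.8184
P = 2,109.3354; D_Mac = 4.17684 yrs; D_mod = 3.83724 yrs; C = 19.81940.
Duration effect: -3.83724 × (+0.0235) = -0.090175
Convexity effect: 0.5 × 19.81940 × (0.0235)² = +0.0054726
ΔP/P ≈ -0.090175 + 0.0054726 = -0.084703 = -8.4703%.

-8.47%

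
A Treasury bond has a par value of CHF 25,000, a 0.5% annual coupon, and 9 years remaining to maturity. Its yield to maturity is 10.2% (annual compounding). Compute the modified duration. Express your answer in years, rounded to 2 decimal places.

Periodic yield y = 0.102. First find Macaulay duration:
  t   CF        PV=CF/(1+0.102)^t    t·PV
  1       125.00       113.4301       113.4301
  2       125.00       102.9311       205.8623
  3       125.00        93.4039       280.2118
  4       125.00        84.7586       339.0343
  5       125.00        76.9134       384.5670
  6       125.00        69.7944       418.7663
  7       125.00        63.3343       443.3400
  8       125.00        57.4721       459.7770
  9    25,125.00    10,482.6653    94,343.9878
  Σ                 11,144.7033    96,988.9766
P = 11,144.7033; Macaulay duration = 96,988.9766 / 11,144.7033 = 8.70270 years.
Modified duration = D_Mac / (1 + y) = 8.70270 / 1.102 = 7.89718 years.

7.90 years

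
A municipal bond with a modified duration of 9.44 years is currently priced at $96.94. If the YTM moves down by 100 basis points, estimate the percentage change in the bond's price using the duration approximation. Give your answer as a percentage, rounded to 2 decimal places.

+9.44%

Duration approximation: ΔP/P ≈ -D_mod · Δy = -9.44 × (-0.01) = +0.094400.
As a percentage: +9.4400%.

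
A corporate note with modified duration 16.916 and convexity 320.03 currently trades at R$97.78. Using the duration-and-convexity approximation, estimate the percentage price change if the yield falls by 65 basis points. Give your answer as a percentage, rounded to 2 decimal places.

Duration effect: -D_mod·Δy = -16.916 × (-0.0065) = +0.109954
Convexity effect: ½·C·(Δy)² = 0.5 × 320.03 × (-0.0065)² = +0.00676063375
ΔP/P ≈ +0.109954 + 0.00676063375 = +0.11671463375
= +11.671463375%.

+11.67%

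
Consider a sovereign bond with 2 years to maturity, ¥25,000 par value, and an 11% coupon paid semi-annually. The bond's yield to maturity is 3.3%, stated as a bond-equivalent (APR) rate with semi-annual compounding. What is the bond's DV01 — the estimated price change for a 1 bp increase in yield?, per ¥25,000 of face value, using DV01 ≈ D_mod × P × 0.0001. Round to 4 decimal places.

¥5.2512

Periodic yield y = 0.0165.
  t   CF        PV=CF/(1+0.0165)^t    t·PV
  1     1,375.00     1,352.6808     1,352.6808
  2     1,375.00     1,330.7238     2,661.4476
  3     1,375.00     1,309.1233     3,927.3699
  4    26,375.00    24,703.7530    98,815.0120
  Σ                 28,696.2809   106,756.5103
P = 28,696.2809; D_Mac = 3.72022 half-year periods = 1.86011 yrs; D_mod = 1.82992 yrs.
DV01 ≈ 1.82992 × 28,696.2809 × 0.0001 = 5.251181.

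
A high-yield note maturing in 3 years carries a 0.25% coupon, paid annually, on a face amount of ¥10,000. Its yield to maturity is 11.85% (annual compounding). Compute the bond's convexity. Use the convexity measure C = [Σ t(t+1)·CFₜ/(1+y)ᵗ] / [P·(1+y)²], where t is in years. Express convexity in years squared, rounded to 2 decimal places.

With y = 0.1185:
  t   CF        PV=CF/(1+0.1185)^t    t·PV        t(t+1)·PV
  1        25.00        22.3514        22.3514          44.7027
  2        25.00        19.9833        39.9667         119.9000
  3    10,025.00     7,164.3438    21,493.0313      85,972.1251
  Σ                  7,206.6785    21,555.3493      86,136.7279
P = 7,206.6785.
Convexity = Σ t(t+1)·PV / [P·(1+y)²] = 86,136.7279 / (7,206.6785 × 1.251042) = 9.55391.

9.55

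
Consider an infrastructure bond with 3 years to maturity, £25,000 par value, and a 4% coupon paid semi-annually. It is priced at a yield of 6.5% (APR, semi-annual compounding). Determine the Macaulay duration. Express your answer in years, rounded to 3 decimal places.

Periodic yield y = 0.0325. Discount each cash flow and weight by its period:
  t   CF        PV=CF/(1+0.0325)^t    t·PV
  1       500.00       484.2615       484.2615
  2       500.00       469.0184       938.0368
  3       500.00       454.2551     1,362.7653
  4       500.00       439.9565     1,759.8261
  5       500.00       426.1080     2,130.5401
  6    25,500.00    21,047.4661   126,284.7965
  Σ                 23,321.0656   132,960.2263
Price P = Σ PV = 23,321.0656.
Macaulay duration = Σ(t·PV) / P = 132,960.2263 / 23,321.0656 = 5.70129 half-year periods.
In years: 5.70129 / 2 = 2.85065 years.

2.851 years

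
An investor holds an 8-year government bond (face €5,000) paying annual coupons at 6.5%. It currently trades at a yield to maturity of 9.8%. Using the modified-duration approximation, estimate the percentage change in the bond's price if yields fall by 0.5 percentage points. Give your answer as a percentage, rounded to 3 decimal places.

Periodic yield y = 0.098. Modified duration first:
  t   CF        PV=CF/(1+0.098)^t    t·PV
  1       325.00       295.9927       295.9927
  2       325.00       269.5744       539.1488
  3       325.00       245.5140       736.5421
  4       325.00       223.6011       894.4045
  5       325.00       203.6440     1,018.2201
  6       325.00       185.4681     1,112.8088
  7       325.00       168.9145     1,182.4016
  8     5,325.00     2,520.5824    20,164.6588
  Σ                  4,113.2913    25,944.1776
P = 4,113.2913; D_Mac = 6.30740 yrs; D_mod = 6.30740/(1+0.098) = 5.74445 yrs.
ΔP/P ≈ -D_mod · Δy = -5.74445 × (-0.005) = +0.028722 = +2.8722%.

+2.872%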